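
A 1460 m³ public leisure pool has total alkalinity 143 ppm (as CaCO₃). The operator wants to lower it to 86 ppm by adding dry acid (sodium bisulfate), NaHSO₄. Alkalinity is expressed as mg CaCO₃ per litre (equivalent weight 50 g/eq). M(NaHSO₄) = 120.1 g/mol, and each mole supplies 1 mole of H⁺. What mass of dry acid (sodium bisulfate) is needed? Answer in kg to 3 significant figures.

200 kg

Volume: 1460 m³ = 1,460,000 L.
Alkalinity to neutralize: (143 − 86) = 57 mg/L as CaCO₃ × 1,460,000 L = 83,220 g as CaCO₃.
Equivalents of H⁺ required: 83,220 ÷ 50 g/eq = 1664 eq = 1664 mol NaHSO₄.
Mass of NaHSO₄: 1664 × 120.1 = 199,900 g.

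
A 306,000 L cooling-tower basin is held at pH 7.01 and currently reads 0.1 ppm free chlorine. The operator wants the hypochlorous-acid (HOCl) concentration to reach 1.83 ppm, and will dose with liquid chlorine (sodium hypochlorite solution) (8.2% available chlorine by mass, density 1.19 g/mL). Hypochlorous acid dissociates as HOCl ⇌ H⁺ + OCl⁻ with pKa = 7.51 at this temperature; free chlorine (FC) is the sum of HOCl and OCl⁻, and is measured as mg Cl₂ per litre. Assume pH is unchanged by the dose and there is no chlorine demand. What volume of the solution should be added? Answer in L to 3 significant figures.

7.24 L

[OCl⁻]/[HOCl] = 10^(pH − pKa) = 10^(7.01 − 7.51) = 0.3162; fraction as HOCl = 1/(1 + 0.3162) = 0.7597.
Free chlorine required for 1.83 ppm HOCl: 1.83 / 0.7597 = 2.409 ppm.
FC to add: 2.409 − 0.1 = 2.309 mg/L as Cl₂.
Cl₂ equivalent: 2.309 mg/L × 306,000 L = 706.5 g.
Product at 8.2% available Cl: 706.5 / 0.082 = 8615 g.
Volume: 8615 g ÷ 1.19 g/mL = 7240 mL.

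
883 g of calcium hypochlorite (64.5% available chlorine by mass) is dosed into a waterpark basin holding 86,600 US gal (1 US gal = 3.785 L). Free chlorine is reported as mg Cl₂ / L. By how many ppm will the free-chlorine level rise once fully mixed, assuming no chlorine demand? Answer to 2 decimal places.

Volume: 86,600 US gal × 3.785 L/gal = 327,781 L.
Available chlorine delivered: 883 g × 0.645 = 569.5 g as Cl₂.
Concentration rise: 569.5 g / 327,781 L = 1.738 mg/L = 1.74 ppm.

1.74 ppm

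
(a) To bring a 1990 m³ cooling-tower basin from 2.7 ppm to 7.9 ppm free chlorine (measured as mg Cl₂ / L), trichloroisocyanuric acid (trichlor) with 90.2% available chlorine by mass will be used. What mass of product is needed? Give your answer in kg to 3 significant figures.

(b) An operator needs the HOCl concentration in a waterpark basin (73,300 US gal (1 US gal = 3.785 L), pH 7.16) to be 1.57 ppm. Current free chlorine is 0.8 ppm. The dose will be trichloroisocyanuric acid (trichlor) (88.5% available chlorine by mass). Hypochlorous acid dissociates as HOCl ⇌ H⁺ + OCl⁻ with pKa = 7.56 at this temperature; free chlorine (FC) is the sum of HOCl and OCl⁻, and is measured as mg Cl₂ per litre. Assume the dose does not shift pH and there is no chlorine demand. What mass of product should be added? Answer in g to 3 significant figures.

(a) 11.5 kg; (b) 437 g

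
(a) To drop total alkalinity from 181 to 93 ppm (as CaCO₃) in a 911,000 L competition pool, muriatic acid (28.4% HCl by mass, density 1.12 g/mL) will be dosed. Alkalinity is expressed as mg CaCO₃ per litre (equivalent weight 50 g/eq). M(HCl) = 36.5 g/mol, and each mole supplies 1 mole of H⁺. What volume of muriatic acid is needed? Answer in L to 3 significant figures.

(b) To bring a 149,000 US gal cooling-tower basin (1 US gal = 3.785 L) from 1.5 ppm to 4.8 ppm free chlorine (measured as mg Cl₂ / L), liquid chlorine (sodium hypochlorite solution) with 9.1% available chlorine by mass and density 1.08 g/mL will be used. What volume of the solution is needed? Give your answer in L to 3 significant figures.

(a) 184 L; (b) 18.9 L

(a) Alkalinity to neutralize: (181 − 93) = 88 mg/L as CaCO₃ × 911,000 L = 80,170 g as CaCO₃.
(a) Equivalents of H⁺ required: 80,170 ÷ 50 g/eq = 1603 eq = 1603 mol HCl.
(a) Mass of HCl: 1603 × 36.5 = 58,520 g.
(a) Mass of 28.4% solution: 58,520 / 0.284 = 206,100 g.
(a) Volume: 206,100 g ÷ 1.12 g/mL = 184,000 mL.

(b) Volume: 149,000 US gal × 3.785 L/gal = 563,965 L.
(b) Chlorine deficit: 4.8 − 1.5 = 3.3 ppm = 3.3 mg/L as Cl₂.
(b) Cl₂ equivalent needed: 3.3 mg/L × 563,965 L = 1,861,000 mg = 1861 g.
(b) Product at 9.1% available chlorine: 1861 / 0.091 = 20,450 g.
(b) Volume at density 1.08 g/mL: 20,450 g ÷ 1.08 g/mL = 18,940 mL.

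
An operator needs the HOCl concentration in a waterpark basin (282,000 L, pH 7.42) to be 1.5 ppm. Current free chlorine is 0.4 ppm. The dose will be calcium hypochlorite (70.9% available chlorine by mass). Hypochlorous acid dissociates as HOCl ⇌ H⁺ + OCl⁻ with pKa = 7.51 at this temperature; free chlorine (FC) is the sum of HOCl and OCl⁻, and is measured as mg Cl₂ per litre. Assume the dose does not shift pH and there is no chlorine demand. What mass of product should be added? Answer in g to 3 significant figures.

922 g

[OCl⁻]/[HOCl] = 10^(pH − pKa) = 10^(7.42 − 7.51) = 0.8128; fraction as HOCl = 1/(1 + 0.8128) = 0.5516.
Free chlorine required for 1.5 ppm HOCl: 1.5 / 0.5516 = 2.719 ppm.
FC to add: 2.719 − 0.4 = 2.319 mg/L as Cl₂.
Cl₂ equivalent: 2.319 mg/L × 282,000 L = 654 g.
Product at 70.9% available Cl: 654 / 0.709 = 922.5 g.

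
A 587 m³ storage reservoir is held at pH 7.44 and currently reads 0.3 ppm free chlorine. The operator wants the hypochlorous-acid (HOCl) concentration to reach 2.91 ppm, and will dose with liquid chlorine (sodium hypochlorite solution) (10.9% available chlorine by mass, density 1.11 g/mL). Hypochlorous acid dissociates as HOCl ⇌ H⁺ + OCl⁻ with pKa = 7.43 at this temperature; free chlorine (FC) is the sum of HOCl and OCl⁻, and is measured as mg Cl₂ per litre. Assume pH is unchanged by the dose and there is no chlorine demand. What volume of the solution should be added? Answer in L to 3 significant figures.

27.1 L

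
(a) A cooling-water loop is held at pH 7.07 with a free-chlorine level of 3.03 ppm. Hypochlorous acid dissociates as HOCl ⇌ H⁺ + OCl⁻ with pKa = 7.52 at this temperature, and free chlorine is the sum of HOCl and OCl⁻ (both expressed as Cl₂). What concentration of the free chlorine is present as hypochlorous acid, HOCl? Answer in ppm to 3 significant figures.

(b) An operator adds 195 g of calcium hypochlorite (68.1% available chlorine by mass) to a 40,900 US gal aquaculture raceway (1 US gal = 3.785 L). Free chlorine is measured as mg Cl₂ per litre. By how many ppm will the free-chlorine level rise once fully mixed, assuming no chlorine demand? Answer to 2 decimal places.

(a) 2.24 ppm; (b) 0.86 ppm

(a) [OCl⁻]/[HOCl] = 10^(pH − pKa) = 10^(7.07 − 7.52) = 10^-0.45 = 0.3548.
(a) Fraction as HOCl = 1 / (1 + 0.3548) = 0.7381.
(a) HOCl = 0.7381 × 3.03 ppm = 2.236 ppm.

(b) Volume: 40,900 US gal × 3.785 L/gal = 154,806 L.
(b) Available chlorine delivered: 195 g × 0.681 = 132.8 g as Cl₂.
(b) Concentration rise: 132.8 g / 154,806 L = 0.8578 mg/L = 0.86 ppm.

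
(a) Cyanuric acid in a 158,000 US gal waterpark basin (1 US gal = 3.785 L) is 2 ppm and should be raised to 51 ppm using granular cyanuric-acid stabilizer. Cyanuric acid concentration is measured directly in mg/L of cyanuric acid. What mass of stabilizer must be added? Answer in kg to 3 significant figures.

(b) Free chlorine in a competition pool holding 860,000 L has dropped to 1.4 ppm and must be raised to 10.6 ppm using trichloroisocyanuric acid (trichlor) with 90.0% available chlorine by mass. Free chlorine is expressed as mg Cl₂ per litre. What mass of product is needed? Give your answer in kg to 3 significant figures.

(a) 29.3 kg; (b) 8.79 kg

(a) Volume: 158,000 US gal × 3.785 L/gal = 598,030 L.
(a) CYA to add: (51 − 2) = 49 mg/L × 598,030 L = 29,300 g cyanuric acid.

(b) Chlorine deficit: 10.6 − 1.4 = 9.2 ppm = 9.2 mg/L as Cl₂.
(b) Cl₂ equivalent needed: 9.2 mg/L × 860,000 L = 7,912,000 mg = 7912 g.
(b) Product at 90.0% available chlorine: 7912 / 0.9 = 8791 g.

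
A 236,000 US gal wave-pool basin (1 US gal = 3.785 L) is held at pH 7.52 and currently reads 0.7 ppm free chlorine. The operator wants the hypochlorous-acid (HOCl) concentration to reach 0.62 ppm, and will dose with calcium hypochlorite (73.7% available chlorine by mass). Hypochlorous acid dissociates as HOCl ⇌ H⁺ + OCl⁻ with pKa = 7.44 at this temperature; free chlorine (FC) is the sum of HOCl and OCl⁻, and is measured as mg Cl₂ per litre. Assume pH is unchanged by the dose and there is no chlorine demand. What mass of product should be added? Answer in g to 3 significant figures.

Volume: 236,000 US gal × 3.785 L/gal = 893,260 L.
[OCl⁻]/[HOCl] = 10^(pH − pKa) = 10^(7.52 − 7.44) = 1.202; fraction as HOCl = 1/(1 + 1.202) = 0.4541.
Free chlorine required for 0.62 ppm HOCl: 0.62 / 0.4541 = 1.365 ppm.
FC to add: 1.365 − 0.7 = 0.6654 mg/L as Cl₂.
Cl₂ equivalent: 0.6654 mg/L × 893,260 L = 594.4 g.
Product at 73.7% available Cl: 594.4 / 0.737 = 806.5 g.

806 g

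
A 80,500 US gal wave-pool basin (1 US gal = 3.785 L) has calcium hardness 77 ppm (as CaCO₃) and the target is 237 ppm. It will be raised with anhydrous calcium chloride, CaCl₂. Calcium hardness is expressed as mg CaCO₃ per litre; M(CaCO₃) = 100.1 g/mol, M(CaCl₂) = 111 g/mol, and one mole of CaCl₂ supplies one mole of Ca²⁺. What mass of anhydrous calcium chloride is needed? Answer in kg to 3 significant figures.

54.1 kg

Volume: 80,500 US gal × 3.785 L/gal = 304,692 L.
Hardness to add: (237 − 77) = 160 mg/L as CaCO₃ × 304,692 L = 48,750 g as CaCO₃.
Moles of Ca²⁺ (1 mol Ca²⁺ ≡ 1 mol CaCO₃): 48,750 / 100.1 g/mol = 487 mol.
Mass of CaCl₂: 487 × 111 = 54,060 g.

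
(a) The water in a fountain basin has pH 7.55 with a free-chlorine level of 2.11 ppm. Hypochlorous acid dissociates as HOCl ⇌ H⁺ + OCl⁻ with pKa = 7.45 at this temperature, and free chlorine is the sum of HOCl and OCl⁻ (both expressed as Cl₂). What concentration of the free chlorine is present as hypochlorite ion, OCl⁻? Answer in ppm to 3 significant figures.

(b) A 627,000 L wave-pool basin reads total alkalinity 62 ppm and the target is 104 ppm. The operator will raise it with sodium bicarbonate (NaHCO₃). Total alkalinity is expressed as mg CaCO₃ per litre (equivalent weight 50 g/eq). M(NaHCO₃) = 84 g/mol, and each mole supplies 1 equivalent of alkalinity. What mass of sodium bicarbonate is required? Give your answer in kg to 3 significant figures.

(a) 1.18 ppm; (b) 44.2 kg

(a) [OCl⁻]/[HOCl] = 10^(pH − pKa) = 10^(7.55 − 7.45) = 10^0.10 = 1.259.
(a) Fraction as HOCl = 1 / (1 + 1.259) = 0.4427.
(a) OCl⁻ = (1 − 0.4427) × 2.11 ppm = 1.176 ppm.

(b) Alkalinity to add: (104 − 62) = 42 mg/L as CaCO₃ × 627,000 L = 26,330 g as CaCO₃.
(b) Equivalents: 26,330 g ÷ 50 g/eq = 526.7 eq.
(b) NaHCO₃ supplies 1 eq per mole → 526.7 mol.
(b) Mass: 526.7 mol × 84 g/mol = 44,240 g.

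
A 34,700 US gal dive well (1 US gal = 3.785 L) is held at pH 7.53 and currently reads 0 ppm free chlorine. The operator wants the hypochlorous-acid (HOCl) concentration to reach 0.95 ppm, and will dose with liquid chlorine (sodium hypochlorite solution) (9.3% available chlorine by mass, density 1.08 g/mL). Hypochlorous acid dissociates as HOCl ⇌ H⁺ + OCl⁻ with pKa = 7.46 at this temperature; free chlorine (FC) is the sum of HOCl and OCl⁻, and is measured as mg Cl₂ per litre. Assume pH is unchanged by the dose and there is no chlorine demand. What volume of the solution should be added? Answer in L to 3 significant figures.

2.70 L

Volume: 34,700 US gal × 3.785 L/gal = 131,340 L.
[OCl⁻]/[HOCl] = 10^(pH − pKa) = 10^(7.53 − 7.46) = 1.175; fraction as HOCl = 1/(1 + 1.175) = 0.4598.
Free chlorine required for 0.95 ppm HOCl: 0.95 / 0.4598 = 2.066 ppm.
FC to add: 2.066 − 0 = 2.066 mg/L as Cl₂.
Cl₂ equivalent: 2.066 mg/L × 131,340 L = 271.4 g.
Product at 9.3% available Cl: 271.4 / 0.093 = 2918 g.
Volume: 2918 g ÷ 1.08 g/mL = 2702 mL.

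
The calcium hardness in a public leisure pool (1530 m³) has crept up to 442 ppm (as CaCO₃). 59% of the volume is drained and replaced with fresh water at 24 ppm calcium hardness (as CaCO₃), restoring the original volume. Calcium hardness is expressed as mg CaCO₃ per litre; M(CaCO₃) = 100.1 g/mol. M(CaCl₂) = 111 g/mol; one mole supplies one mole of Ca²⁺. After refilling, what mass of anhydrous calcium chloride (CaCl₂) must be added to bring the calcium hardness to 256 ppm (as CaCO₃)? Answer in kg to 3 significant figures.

103 kg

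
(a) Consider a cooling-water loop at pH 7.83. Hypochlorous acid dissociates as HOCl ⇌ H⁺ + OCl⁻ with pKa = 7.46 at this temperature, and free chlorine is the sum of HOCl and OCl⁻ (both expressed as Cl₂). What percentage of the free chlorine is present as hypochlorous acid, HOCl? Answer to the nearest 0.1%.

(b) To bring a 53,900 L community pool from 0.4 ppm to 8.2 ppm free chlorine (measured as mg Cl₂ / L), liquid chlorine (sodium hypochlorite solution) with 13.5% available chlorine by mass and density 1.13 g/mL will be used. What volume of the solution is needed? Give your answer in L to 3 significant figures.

(a) 29.9%; (b) 2.76 L

(a) [OCl⁻]/[HOCl] = 10^(pH − pKa) = 10^(7.83 − 7.46) = 10^0.37 = 2.344.
(a) Fraction as HOCl = 1 / (1 + 2.344) = 0.299.

(b) Chlorine deficit: 8.2 − 0.4 = 7.8 ppm = 7.8 mg/L as Cl₂.
(b) Cl₂ equivalent needed: 7.8 mg/L × 53,900 L = 420,400 mg = 420.4 g.
(b) Product at 13.5% available chlorine: 420.4 / 0.135 = 3114 g.
(b) Volume at density 1.13 g/mL: 3114 g ÷ 1.13 g/mL = 2756 mL.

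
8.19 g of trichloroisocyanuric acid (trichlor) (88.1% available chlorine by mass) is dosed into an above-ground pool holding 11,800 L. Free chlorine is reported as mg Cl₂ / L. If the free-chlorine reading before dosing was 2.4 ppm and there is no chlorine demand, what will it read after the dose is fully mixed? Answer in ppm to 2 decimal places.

Available chlorine delivered: 8.19 g × 0.881 = 7.215 g as Cl₂.
Concentration rise: 7.215 g / 11,800 L = 0.6115 mg/L = 0.61 ppm.
Final FC: 2.4 + 0.61 = 3.01 ppm.

3.01 ppm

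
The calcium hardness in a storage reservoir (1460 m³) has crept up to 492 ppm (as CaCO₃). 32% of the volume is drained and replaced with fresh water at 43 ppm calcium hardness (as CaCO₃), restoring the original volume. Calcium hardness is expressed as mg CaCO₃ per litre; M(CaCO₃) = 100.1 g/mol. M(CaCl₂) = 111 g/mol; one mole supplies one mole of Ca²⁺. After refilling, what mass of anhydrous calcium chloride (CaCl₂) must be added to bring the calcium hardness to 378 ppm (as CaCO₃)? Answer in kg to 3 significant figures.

Volume: 1460 m³ = 1,460,000 L.
After draining 32% and refilling: 492 × 0.68 + 43 × 0.32 = 348.32 ppm.
Deficit to target: 378 − 348.32 = 29.68 mg/L.
As CaCO₃: 29.68 mg/L × 1,460,000 L = 43,330 g; ÷ 100.1 = 432.9 mol Ca²⁺.
Mass: 432.9 × 111 = 48,050 g.

48.1 kg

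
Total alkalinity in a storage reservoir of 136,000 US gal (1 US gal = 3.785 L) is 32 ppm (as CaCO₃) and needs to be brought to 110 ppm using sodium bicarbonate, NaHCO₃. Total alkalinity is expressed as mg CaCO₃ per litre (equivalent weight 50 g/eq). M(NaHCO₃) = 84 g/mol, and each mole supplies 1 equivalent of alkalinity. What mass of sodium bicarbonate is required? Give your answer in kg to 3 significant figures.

67.5 kg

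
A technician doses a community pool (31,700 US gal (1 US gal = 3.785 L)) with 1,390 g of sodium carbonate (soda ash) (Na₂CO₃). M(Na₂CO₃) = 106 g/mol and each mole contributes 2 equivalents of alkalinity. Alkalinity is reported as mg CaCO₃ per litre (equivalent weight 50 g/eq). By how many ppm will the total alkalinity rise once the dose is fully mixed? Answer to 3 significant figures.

10.9 ppm

Volume: 31,700 US gal × 3.785 L/gal = 119,984 L.
Moles of Na₂CO₃: 1,390 g ÷ 106 g/mol = 13.11 mol → 26.23 eq of alkalinity.
As CaCO₃: 26.23 eq × 50 g/eq = 1311 g.
Rise: 1311 g / 119,984 L × 1000 = 10.93 mg/L.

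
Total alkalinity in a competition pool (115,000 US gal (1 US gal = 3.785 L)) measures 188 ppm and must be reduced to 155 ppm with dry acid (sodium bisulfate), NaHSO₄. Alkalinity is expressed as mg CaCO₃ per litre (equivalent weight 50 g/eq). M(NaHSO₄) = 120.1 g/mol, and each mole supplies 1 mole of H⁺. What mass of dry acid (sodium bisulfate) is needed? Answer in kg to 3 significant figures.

Volume: 115,000 US gal × 3.785 L/gal = 435,275 L.
Alkalinity to neutralize: (188 − 155) = 33 mg/L as CaCO₃ × 435,275 L = 14,360 g as CaCO₃.
Equivalents of H⁺ required: 14,360 ÷ 50 g/eq = 287.3 eq = 287.3 mol NaHSO₄.
Mass of NaHSO₄: 287.3 × 120.1 = 34,500 g.

34.5 kg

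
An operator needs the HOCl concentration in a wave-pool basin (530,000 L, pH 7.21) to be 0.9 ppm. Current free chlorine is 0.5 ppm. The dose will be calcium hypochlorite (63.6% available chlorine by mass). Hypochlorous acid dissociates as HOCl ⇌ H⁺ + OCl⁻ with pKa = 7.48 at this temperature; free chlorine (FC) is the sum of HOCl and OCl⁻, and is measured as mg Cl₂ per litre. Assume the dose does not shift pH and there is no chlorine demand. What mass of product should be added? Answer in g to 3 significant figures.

736 g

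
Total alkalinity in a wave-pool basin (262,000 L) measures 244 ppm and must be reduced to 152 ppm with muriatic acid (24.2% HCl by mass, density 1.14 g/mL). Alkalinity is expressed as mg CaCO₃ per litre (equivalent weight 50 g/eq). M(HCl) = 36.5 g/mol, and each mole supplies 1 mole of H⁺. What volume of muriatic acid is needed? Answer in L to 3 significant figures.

63.8 L

Alkalinity to neutralize: (244 − 152) = 92 mg/L as CaCO₃ × 262,000 L = 24,100 g as CaCO₃.
Equivalents of H⁺ required: 24,100 ÷ 50 g/eq = 482.1 eq = 482.1 mol HCl.
Mass of HCl: 482.1 × 36.5 = 17,600 g.
Mass of 24.2% solution: 17,600 / 0.242 = 72,710 g.
Volume: 72,710 g ÷ 1.14 g/mL = 63,780 mL.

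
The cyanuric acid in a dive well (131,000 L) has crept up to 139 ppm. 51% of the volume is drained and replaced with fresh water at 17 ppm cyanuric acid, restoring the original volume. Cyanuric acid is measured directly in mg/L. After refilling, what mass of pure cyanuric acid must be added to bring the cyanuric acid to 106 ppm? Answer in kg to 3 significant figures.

3.83 kg

After draining 51% and refilling: 139 × 0.49 + 17 × 0.51 = 76.78 ppm.
Deficit to target: 106 − 76.78 = 29.22 mg/L.
Mass: 29.22 mg/L × 131,000 L = 3828 g cyanuric acid.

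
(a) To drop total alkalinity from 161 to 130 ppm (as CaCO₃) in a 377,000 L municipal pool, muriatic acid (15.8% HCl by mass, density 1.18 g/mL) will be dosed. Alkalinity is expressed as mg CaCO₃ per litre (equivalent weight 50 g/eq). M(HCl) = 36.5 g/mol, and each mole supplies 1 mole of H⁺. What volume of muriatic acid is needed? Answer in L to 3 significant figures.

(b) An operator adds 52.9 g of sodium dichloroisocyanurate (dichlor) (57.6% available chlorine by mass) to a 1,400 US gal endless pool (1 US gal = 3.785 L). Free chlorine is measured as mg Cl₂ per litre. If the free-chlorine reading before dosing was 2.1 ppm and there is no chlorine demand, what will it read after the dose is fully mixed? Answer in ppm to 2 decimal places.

(a) 45.8 L; (b) 7.85 ppm

(a) Alkalinity to neutralize: (161 − 130) = 31 mg/L as CaCO₃ × 377,000 L = 11,690 g as CaCO₃.
(a) Equivalents of H⁺ required: 11,690 ÷ 50 g/eq = 233.7 eq = 233.7 mol HCl.
(a) Mass of HCl: 233.7 × 36.5 = 8532 g.
(a) Mass of 15.8% solution: 8532 / 0.158 = 54,000 g.
(a) Volume: 54,000 g ÷ 1.18 g/mL = 45,760 mL.

(b) Volume: 1,400 US gal × 3.785 L/gal = 5,299 L.
(b) Available chlorine delivered: 52.9 g × 0.576 = 30.47 g as Cl₂.
(b) Concentration rise: 30.47 g / 5,299 L = 5.75 mg/L = 5.75 ppm.
(b) Final FC: 2.1 + 5.75 = 7.85 ppm.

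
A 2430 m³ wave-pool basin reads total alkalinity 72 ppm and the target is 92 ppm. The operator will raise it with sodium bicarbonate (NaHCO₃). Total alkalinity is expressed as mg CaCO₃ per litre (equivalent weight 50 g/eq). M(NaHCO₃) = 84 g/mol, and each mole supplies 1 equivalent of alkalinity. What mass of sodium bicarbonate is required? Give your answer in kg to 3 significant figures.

81.6 kg

Volume: 2430 m³ = 2,430,000 L.
Alkalinity to add: (92 − 72) = 20 mg/L as CaCO₃ × 2,430,000 L = 48,600 g as CaCO₃.
Equivalents: 48,600 g ÷ 50 g/eq = 972 eq.
NaHCO₃ supplies 1 eq per mole → 972 mol.
Mass: 972 mol × 84 g/mol = 81,650 g.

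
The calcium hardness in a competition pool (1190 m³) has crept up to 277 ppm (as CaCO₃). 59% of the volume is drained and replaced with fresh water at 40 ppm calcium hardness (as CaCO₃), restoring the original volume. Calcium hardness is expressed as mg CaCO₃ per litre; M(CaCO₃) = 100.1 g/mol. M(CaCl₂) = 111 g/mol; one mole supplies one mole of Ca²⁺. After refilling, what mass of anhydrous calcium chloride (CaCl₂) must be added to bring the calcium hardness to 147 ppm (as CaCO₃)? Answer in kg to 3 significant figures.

Volume: 1190 m³ = 1,190,000 L.
After draining 59% and refilling: 277 × 0.41 + 40 × 0.59 = 137.17 ppm.
Deficit to target: 147 − 137.17 = 9.83 mg/L.
As CaCO₃: 9.83 mg/L × 1,190,000 L = 11,700 g; ÷ 100.1 = 116.9 mol Ca²⁺.
Mass: 116.9 × 111 = 12,970 g.

13.0 kg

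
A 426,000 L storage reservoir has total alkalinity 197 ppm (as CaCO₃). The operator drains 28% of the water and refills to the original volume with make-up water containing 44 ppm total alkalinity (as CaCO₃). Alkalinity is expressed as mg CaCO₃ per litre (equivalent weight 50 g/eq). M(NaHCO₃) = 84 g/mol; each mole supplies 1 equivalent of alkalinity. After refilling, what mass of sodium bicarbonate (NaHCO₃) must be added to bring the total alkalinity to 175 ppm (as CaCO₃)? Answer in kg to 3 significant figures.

After draining 28% and refilling: 197 × 0.72 + 44 × 0.28 = 154.16 ppm.
Deficit to target: 175 − 154.16 = 20.84 mg/L.
As CaCO₃: 20.84 mg/L × 426,000 L = 8878 g; ÷ 50 g/eq ÷ 1 = 177.6 mol NaHCO₃.
Mass: 177.6 × 84 = 14,910 g.

14.9 kg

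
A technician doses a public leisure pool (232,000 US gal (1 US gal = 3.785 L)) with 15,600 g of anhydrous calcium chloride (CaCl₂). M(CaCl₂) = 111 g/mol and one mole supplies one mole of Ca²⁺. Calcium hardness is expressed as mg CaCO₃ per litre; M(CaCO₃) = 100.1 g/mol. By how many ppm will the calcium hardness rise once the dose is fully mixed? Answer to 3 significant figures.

Volume: 232,000 US gal × 3.785 L/gal = 878,120 L.
Moles of Ca²⁺: 15,600 g ÷ 111 g/mol = 140.5 mol.
As CaCO₃: 140.5 mol × 100.1 g/mol = 14,070 g.
Rise: 14,070 g / 878,120 L × 1000 = 16.02 mg/L.

16.0 ppm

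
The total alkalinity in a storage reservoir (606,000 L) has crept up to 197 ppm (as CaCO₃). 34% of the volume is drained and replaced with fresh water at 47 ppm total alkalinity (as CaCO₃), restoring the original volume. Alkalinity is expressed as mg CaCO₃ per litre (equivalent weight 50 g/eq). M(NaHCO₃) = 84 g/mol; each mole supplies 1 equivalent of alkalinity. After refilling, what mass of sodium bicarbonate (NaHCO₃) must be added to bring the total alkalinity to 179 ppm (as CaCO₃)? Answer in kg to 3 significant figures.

33.6 kg

After draining 34% and refilling: 197 × 0.66 + 47 × 0.34 = 146 ppm.
Deficit to target: 179 − 146 = 33 mg/L.
As CaCO₃: 33 mg/L × 606,000 L = 20,000 g; ÷ 50 g/eq ÷ 1 = 400 mol NaHCO₃.
Mass: 400 × 84 = 33,600 g.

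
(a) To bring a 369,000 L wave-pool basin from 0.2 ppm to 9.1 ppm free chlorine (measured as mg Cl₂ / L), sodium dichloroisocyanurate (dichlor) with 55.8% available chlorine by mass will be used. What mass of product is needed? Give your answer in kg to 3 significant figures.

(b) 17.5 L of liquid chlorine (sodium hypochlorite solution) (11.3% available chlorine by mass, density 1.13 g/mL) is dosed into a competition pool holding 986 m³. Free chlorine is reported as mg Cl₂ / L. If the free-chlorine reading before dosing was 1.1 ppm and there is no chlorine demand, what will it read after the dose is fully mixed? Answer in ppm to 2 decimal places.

(a) Chlorine deficit: 9.1 − 0.2 = 8.9 ppm = 8.9 mg/L as Cl₂.
(a) Cl₂ equivalent needed: 8.9 mg/L × 369,000 L = 3,284,000 mg = 3284 g.
(a) Product at 55.8% available chlorine: 3284 / 0.558 = 5885 g.

(b) Volume: 986 m³ = 986,000 L.
(b) Mass of solution: 17.5 L × 1000 mL/L × 1.13 g/mL = 19,770 g.
(b) Available chlorine delivered: 19,770 g × 0.113 = 2235 g as Cl₂.
(b) Concentration rise: 2235 g / 986,000 L = 2.266 mg/L = 2.27 ppm.
(b) Final FC: 1.1 + 2.27 = 3.37 ppm.

(a) 5.89 kg; (b) 3.37 ppm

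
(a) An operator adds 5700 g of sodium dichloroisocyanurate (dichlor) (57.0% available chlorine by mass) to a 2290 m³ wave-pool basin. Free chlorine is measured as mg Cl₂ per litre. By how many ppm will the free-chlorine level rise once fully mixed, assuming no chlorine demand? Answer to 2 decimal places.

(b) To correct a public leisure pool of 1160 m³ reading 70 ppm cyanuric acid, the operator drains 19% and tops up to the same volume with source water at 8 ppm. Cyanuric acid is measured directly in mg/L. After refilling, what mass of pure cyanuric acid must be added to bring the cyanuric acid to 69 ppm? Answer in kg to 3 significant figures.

(a) 1.42 ppm; (b) 12.5 kg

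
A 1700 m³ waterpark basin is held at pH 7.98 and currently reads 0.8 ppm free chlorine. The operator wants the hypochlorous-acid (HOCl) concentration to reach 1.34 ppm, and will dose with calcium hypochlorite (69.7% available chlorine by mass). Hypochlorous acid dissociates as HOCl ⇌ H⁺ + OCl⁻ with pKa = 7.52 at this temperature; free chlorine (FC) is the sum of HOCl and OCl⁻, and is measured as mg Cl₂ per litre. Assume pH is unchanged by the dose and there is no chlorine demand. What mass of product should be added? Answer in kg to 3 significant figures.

10.7 kg

Volume: 1700 m³ = 1,700,000 L.
[OCl⁻]/[HOCl] = 10^(pH − pKa) = 10^(7.98 − 7.52) = 2.884; fraction as HOCl = 1/(1 + 2.884) = 0.2575.
Free chlorine required for 1.34 ppm HOCl: 1.34 / 0.2575 = 5.205 ppm.
FC to add: 5.205 − 0.8 = 4.405 mg/L as Cl₂.
Cl₂ equivalent: 4.405 mg/L × 1,700,000 L = 7488 g.
Product at 69.7% available Cl: 7488 / 0.697 = 10,740 g.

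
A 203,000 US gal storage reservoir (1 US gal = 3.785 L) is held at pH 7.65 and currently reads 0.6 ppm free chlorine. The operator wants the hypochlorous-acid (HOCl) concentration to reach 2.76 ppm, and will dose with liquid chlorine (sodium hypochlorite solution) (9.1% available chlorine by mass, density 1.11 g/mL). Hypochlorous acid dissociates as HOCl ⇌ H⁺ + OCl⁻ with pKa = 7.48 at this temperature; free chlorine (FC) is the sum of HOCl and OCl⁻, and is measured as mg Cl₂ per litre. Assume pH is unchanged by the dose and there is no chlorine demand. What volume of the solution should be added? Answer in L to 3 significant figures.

Volume: 203,000 US gal × 3.785 L/gal = 768,355 L.
[OCl⁻]/[HOCl] = 10^(pH − pKa) = 10^(7.65 − 7.48) = 1.479; fraction as HOCl = 1/(1 + 1.479) = 0.4034.
Free chlorine required for 2.76 ppm HOCl: 2.76 / 0.4034 = 6.842 ppm.
FC to add: 6.842 − 0.6 = 6.242 mg/L as Cl₂.
Cl₂ equivalent: 6.242 mg/L × 768,355 L = 4796 g.
Product at 9.1% available Cl: 4796 / 0.091 = 52,710 g.
Volume: 52,710 g ÷ 1.11 g/mL = 47,480 mL.

47.5 L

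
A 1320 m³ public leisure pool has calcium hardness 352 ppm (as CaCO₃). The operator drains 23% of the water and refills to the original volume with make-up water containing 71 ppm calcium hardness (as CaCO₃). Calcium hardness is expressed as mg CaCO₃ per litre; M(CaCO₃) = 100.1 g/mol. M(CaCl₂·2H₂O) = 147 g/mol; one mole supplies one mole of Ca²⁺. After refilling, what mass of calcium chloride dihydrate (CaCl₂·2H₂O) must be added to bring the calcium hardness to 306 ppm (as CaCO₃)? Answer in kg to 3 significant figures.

36.1 kg

Volume: 1320 m³ = 1,320,000 L.
After draining 23% and refilling: 352 × 0.77 + 71 × 0.23 = 287.37 ppm.
Deficit to target: 306 − 287.37 = 18.63 mg/L.
As CaCO₃: 18.63 mg/L × 1,320,000 L = 24,590 g; ÷ 100.1 = 245.7 mol Ca²⁺.
Mass: 245.7 × 147 = 36,110 g.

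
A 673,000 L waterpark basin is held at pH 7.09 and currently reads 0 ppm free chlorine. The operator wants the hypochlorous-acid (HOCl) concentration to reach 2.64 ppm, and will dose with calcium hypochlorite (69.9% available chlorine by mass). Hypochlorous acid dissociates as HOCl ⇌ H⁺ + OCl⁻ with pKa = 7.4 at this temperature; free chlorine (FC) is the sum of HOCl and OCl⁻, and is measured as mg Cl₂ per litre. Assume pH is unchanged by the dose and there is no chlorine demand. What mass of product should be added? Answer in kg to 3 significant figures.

3.79 kg

[OCl⁻]/[HOCl] = 10^(pH − pKa) = 10^(7.09 − 7.4) = 0.4898; fraction as HOCl = 1/(1 + 0.4898) = 0.6712.
Free chlorine required for 2.64 ppm HOCl: 2.64 / 0.6712 = 3.933 ppm.
FC to add: 3.933 − 0 = 3.933 mg/L as Cl₂.
Cl₂ equivalent: 3.933 mg/L × 673,000 L = 2647 g.
Product at 69.9% available Cl: 2647 / 0.699 = 3787 g.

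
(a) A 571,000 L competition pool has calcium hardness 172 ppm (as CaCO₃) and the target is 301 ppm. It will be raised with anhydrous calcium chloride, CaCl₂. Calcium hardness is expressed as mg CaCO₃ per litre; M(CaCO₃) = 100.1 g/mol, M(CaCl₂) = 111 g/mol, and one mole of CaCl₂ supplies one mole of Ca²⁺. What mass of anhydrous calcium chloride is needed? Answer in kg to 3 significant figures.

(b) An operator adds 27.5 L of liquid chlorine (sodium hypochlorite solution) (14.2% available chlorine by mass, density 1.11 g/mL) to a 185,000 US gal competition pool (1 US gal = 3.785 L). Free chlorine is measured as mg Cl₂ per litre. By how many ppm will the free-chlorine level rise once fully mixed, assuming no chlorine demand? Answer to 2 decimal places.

(a) Hardness to add: (301 − 172) = 129 mg/L as CaCO₃ × 571,000 L = 73,660 g as CaCO₃.
(a) Moles of Ca²⁺ (1 mol Ca²⁺ ≡ 1 mol CaCO₃): 73,660 / 100.1 g/mol = 735.9 mol.
(a) Mass of CaCl₂: 735.9 × 111 = 81,680 g.

(b) Volume: 185,000 US gal × 3.785 L/gal = 700,225 L.
(b) Mass of solution: 27.5 L × 1000 mL/L × 1.11 g/mL = 30,530 g.
(b) Available chlorine delivered: 30,530 g × 0.142 = 4335 g as Cl₂.
(b) Concentration rise: 4335 g / 700,225 L = 6.19 mg/L = 6.19 ppm.

(a) 81.7 kg; (b) 6.19 ppm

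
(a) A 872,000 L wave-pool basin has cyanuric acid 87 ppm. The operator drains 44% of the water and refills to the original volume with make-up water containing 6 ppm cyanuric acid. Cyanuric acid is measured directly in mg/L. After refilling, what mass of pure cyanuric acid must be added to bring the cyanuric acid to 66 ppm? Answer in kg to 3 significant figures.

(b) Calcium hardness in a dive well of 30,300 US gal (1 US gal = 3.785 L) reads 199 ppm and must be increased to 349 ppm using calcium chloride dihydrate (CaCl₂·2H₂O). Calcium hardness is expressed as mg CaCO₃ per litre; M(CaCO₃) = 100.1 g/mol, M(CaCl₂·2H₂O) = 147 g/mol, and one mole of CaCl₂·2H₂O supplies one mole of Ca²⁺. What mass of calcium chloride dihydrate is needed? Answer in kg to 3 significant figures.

(a) After draining 44% and refilling: 87 × 0.56 + 6 × 0.44 = 51.36 ppm.
(a) Deficit to target: 66 − 51.36 = 14.64 mg/L.
(a) Mass: 14.64 mg/L × 872,000 L = 12,770 g cyanuric acid.

(b) Volume: 30,300 US gal × 3.785 L/gal = 114,686 L.
(b) Hardness to add: (349 − 199) = 150 mg/L as CaCO₃ × 114,686 L = 17,200 g as CaCO₃.
(b) Moles of Ca²⁺ (1 mol Ca²⁺ ≡ 1 mol CaCO₃): 17,200 / 100.1 g/mol = 171.9 mol.
(b) Mass of CaCl₂·2H₂O: 171.9 × 147 = 25,260 g.

(a) 12.8 kg; (b) 25.3 kg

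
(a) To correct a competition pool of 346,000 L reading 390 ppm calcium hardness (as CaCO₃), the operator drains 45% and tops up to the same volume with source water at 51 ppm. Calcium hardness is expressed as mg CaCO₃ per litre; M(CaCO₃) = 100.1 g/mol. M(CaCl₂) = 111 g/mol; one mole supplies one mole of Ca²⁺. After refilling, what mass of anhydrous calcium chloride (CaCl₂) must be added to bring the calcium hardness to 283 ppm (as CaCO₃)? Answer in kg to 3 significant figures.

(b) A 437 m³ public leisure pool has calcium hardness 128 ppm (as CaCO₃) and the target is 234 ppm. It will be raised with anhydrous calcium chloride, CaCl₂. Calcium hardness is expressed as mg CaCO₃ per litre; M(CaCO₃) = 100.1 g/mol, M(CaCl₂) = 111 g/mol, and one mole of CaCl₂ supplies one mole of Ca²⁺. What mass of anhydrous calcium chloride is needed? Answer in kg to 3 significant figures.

(a) After draining 45% and refilling: 390 × 0.55 + 51 × 0.45 = 237.45 ppm.
(a) Deficit to target: 283 − 237.45 = 45.55 mg/L.
(a) As CaCO₃: 45.55 mg/L × 346,000 L = 15,760 g; ÷ 100.1 = 157.4 mol Ca²⁺.
(a) Mass: 157.4 × 111 = 17,480 g.

(b) Volume: 437 m³ = 437,000 L.
(b) Hardness to add: (234 − 128) = 106 mg/L as CaCO₃ × 437,000 L = 46,320 g as CaCO₃.
(b) Moles of Ca²⁺ (1 mol Ca²⁺ ≡ 1 mol CaCO₃): 46,320 / 100.1 g/mol = 462.8 mol.
(b) Mass of CaCl₂: 462.8 × 111 = 51,370 g.

(a) 17.5 kg; (b) 51.4 kg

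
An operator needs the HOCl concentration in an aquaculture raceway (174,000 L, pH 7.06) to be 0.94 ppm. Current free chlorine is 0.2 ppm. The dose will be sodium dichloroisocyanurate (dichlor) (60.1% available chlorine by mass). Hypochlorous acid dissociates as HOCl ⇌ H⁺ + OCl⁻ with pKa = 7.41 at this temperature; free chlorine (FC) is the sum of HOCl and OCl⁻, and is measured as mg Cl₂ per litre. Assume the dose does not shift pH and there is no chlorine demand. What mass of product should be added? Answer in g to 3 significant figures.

336 g

[OCl⁻]/[HOCl] = 10^(pH − pKa) = 10^(7.06 − 7.41) = 0.4467; fraction as HOCl = 1/(1 + 0.4467) = 0.6912.
Free chlorine required for 0.94 ppm HOCl: 0.94 / 0.6912 = 1.36 ppm.
FC to add: 1.36 − 0.2 = 1.16 mg/L as Cl₂.
Cl₂ equivalent: 1.16 mg/L × 174,000 L = 201.8 g.
Product at 60.1% available Cl: 201.8 / 0.601 = 335.8 g.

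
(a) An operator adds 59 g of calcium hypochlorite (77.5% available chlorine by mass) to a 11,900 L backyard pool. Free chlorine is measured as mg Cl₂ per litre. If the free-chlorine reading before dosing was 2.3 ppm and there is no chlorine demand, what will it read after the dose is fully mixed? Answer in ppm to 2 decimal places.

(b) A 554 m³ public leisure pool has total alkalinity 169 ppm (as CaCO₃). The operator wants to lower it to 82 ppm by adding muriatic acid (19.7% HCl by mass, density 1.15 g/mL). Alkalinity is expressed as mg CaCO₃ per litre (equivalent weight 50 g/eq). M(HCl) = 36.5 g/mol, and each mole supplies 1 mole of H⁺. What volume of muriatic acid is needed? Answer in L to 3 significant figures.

(a) Available chlorine delivered: 59 g × 0.775 = 45.73 g as Cl₂.
(a) Concentration rise: 45.73 g / 11,900 L = 3.842 mg/L = 3.84 ppm.
(a) Final FC: 2.3 + 3.84 = 6.14 ppm.

(b) Volume: 554 m³ = 554,000 L.
(b) Alkalinity to neutralize: (169 − 82) = 87 mg/L as CaCO₃ × 554,000 L = 48,200 g as CaCO₃.
(b) Equivalents of H⁺ required: 48,200 ÷ 50 g/eq = 964 eq = 964 mol HCl.
(b) Mass of HCl: 964 × 36.5 = 35,180 g.
(b) Mass of 19.7% solution: 35,180 / 0.197 = 178,600 g.
(b) Volume: 178,600 g ÷ 1.15 g/mL = 155,300 mL.

(a) 6.14 ppm; (b) 155 L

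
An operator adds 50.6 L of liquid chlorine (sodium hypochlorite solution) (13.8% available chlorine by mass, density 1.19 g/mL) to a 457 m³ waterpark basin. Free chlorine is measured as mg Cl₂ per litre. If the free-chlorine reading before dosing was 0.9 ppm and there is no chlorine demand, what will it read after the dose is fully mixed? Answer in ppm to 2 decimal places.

19.08 ppm

Volume: 457 m³ = 457,000 L.
Mass of solution: 50.6 L × 1000 mL/L × 1.19 g/mL = 60,210 g.
Available chlorine delivered: 60,210 g × 0.138 = 8310 g as Cl₂.
Concentration rise: 8310 g / 457,000 L = 18.18 mg/L = 18.18 ppm.
Final FC: 0.9 + 18.18 = 19.08 ppm.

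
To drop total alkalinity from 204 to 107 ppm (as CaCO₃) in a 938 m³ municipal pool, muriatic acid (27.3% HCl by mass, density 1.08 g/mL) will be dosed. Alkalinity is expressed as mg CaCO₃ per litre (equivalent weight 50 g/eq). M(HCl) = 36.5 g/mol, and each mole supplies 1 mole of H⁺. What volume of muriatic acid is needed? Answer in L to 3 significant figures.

225 L

Volume: 938 m³ = 938,000 L.
Alkalinity to neutralize: (204 − 107) = 97 mg/L as CaCO₃ × 938,000 L = 90,990 g as CaCO₃.
Equivalents of H⁺ required: 90,990 ÷ 50 g/eq = 1820 eq = 1820 mol HCl.
Mass of HCl: 1820 × 36.5 = 66,420 g.
Mass of 27.3% solution: 66,420 / 0.273 = 243,300 g.
Volume: 243,300 g ÷ 1.08 g/mL = 225,300 mL.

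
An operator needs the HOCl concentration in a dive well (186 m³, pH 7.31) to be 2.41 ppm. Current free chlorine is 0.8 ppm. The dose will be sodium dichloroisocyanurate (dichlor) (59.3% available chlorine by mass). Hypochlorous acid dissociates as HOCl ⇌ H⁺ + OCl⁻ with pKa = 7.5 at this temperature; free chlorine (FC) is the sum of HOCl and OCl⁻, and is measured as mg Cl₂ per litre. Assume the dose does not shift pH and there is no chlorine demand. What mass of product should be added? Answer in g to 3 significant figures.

993 g

Volume: 186 m³ = 186,000 L.
[OCl⁻]/[HOCl] = 10^(pH − pKa) = 10^(7.31 − 7.5) = 0.6457; fraction as HOCl = 1/(1 + 0.6457) = 0.6077.
Free chlorine required for 2.41 ppm HOCl: 2.41 / 0.6077 = 3.966 ppm.
FC to add: 3.966 − 0.8 = 3.166 mg/L as Cl₂.
Cl₂ equivalent: 3.166 mg/L × 186,000 L = 588.9 g.
Product at 59.3% available Cl: 588.9 / 0.593 = 993.1 g.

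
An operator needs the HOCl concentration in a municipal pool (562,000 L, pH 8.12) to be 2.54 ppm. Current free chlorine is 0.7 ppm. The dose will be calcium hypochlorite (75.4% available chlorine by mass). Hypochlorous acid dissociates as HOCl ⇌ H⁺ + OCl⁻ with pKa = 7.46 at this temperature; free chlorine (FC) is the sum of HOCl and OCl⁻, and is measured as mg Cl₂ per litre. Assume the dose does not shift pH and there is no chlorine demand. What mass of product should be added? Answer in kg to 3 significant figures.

[OCl⁻]/[HOCl] = 10^(pH − pKa) = 10^(8.12 − 7.46) = 4.571; fraction as HOCl = 1/(1 + 4.571) = 0.1795.
Free chlorine required for 2.54 ppm HOCl: 2.54 / 0.1795 = 14.15 ppm.
FC to add: 14.15 − 0.7 = 13.45 mg/L as Cl₂.
Cl₂ equivalent: 13.45 mg/L × 562,000 L = 7559 g.
Product at 75.4% available Cl: 7559 / 0.754 = 10,030 g.

10.0 kg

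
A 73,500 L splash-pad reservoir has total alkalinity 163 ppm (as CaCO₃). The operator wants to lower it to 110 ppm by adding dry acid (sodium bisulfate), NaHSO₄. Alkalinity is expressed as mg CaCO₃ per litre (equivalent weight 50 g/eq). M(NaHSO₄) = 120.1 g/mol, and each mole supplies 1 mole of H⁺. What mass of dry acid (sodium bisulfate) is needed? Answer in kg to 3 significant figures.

9.36 kg

Alkalinity to neutralize: (163 − 110) = 53 mg/L as CaCO₃ × 73,500 L = 3896 g as CaCO₃.
Equivalents of H⁺ required: 3896 ÷ 50 g/eq = 77.91 eq = 77.91 mol NaHSO₄.
Mass of NaHSO₄: 77.91 × 120.1 = 9357 g.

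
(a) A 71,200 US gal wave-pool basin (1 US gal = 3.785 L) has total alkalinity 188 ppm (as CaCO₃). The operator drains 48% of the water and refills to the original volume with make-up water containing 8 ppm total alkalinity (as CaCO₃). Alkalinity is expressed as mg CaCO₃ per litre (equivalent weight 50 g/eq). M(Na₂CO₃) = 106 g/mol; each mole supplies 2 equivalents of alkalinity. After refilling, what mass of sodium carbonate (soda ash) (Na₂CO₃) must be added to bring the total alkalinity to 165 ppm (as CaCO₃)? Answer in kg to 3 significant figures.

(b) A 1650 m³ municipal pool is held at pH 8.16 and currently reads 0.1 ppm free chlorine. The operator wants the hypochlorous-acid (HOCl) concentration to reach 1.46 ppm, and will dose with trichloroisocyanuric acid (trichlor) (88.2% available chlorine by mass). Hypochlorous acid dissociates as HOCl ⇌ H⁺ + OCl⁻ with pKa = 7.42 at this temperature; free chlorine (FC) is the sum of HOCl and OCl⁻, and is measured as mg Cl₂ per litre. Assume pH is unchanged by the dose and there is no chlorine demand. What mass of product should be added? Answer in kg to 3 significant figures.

(a) 18.1 kg; (b) 17.6 kg

(a) Volume: 71,200 US gal × 3.785 L/gal = 269,492 L.
(a) After draining 48% and refilling: 188 × 0.52 + 8 × 0.48 = 101.6 ppm.
(a) Deficit to target: 165 − 101.6 = 63.4 mg/L.
(a) As CaCO₃: 63.4 mg/L × 269,492 L = 17,090 g; ÷ 50 g/eq ÷ 2 = 170.9 mol Na₂CO₃.
(a) Mass: 170.9 × 106 = 18,110 g.

(b) Volume: 1650 m³ = 1,650,000 L.
(b) [OCl⁻]/[HOCl] = 10^(pH − pKa) = 10^(8.16 − 7.42) = 5.495; fraction as HOCl = 1/(1 + 5.495) = 0.154.
(b) Free chlorine required for 1.46 ppm HOCl: 1.46 / 0.154 = 9.483 ppm.
(b) FC to add: 9.483 − 0.1 = 9.383 mg/L as Cl₂.
(b) Cl₂ equivalent: 9.383 mg/L × 1,650,000 L = 15,480 g.
(b) Product at 88.2% available Cl: 15,480 / 0.882 = 17,550 g.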